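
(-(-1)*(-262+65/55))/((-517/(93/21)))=88939/39809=2.23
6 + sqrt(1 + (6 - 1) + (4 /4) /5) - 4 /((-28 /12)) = sqrt(155) /5 + 54 /7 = 10.20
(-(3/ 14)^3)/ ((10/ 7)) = -27/ 3920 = -0.01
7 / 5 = 1.40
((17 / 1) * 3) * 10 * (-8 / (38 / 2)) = -4080 / 19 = -214.74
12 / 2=6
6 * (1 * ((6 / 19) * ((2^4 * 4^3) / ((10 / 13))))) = 239616 / 95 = 2522.27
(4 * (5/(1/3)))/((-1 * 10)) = -6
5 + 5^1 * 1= 10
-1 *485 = -485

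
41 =41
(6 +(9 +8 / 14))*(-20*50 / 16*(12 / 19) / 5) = -16350 / 133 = -122.93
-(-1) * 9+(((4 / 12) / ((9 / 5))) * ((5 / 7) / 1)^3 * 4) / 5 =83849 / 9261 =9.05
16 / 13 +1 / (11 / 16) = 384 / 143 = 2.69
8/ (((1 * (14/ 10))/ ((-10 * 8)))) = -3200/ 7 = -457.14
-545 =-545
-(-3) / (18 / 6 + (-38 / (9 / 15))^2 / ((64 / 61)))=432 / 550957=0.00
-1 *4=-4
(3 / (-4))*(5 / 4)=-15 / 16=-0.94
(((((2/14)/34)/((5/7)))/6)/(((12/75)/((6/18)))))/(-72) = -5/176256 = -0.00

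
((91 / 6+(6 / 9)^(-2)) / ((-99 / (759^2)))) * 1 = -1216171 / 12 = -101347.58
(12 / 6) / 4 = 1 / 2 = 0.50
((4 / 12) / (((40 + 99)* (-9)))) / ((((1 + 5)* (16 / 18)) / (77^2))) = -5929 / 20016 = -0.30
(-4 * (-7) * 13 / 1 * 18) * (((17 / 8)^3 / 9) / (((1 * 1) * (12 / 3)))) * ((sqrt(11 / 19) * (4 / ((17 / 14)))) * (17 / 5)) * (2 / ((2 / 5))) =3129581 * sqrt(209) / 608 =74414.19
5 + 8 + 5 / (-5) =12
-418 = -418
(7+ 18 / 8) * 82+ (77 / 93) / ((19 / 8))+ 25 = 2770121 / 3534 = 783.85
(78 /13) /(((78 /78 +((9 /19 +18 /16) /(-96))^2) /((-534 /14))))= -37900910592 /165655399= -228.79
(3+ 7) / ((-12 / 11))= -55 / 6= -9.17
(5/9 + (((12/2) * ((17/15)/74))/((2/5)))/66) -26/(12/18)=-563237/14652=-38.44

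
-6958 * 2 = -13916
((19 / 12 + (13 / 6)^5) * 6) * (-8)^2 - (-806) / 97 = 148904026 / 7857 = 18951.77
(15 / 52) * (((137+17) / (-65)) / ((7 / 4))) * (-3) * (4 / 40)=99 / 845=0.12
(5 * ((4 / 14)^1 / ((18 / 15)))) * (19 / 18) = 475 / 378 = 1.26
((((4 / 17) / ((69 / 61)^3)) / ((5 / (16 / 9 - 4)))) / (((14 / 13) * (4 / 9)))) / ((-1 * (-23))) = -5901506 / 899129133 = -0.01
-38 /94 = -19 /47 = -0.40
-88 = -88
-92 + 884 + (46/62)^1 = 24575/31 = 792.74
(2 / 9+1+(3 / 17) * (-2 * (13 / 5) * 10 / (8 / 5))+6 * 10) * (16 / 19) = 135832 / 2907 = 46.73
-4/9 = -0.44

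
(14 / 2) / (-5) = -7 / 5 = -1.40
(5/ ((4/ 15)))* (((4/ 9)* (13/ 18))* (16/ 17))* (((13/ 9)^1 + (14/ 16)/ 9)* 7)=84175/ 1377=61.13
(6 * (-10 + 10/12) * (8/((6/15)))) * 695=-764500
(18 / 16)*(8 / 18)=1 / 2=0.50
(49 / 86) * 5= 245 / 86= 2.85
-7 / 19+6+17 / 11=1500 / 209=7.18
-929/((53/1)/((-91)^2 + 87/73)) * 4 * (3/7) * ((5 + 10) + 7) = -148281777600/27083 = -5475086.87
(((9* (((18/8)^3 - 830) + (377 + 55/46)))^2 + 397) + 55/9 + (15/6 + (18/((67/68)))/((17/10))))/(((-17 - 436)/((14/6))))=-143697491030680909/1775629651968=-80927.63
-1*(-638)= 638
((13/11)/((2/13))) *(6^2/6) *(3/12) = 507/44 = 11.52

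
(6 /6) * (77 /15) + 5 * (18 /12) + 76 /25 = 2351 /150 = 15.67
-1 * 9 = -9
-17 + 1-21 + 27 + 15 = 5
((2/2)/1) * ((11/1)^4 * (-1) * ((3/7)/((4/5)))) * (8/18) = -73205/21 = -3485.95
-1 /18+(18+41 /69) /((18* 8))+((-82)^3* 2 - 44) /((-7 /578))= 91058120.07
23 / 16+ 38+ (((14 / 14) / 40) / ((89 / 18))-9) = 216751 / 7120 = 30.44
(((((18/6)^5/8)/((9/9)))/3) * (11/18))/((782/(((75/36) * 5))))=4125/50048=0.08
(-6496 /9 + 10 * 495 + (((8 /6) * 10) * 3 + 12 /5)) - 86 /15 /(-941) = 180839756 /42345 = 4270.63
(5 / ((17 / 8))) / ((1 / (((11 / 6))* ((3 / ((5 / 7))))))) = 308 / 17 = 18.12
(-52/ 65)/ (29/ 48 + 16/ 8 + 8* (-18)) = 192/ 33935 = 0.01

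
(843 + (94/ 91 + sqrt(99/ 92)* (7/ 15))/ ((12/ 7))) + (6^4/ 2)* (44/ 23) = 49* sqrt(253)/ 2760 + 3737359/ 1794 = 2083.54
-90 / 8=-45 / 4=-11.25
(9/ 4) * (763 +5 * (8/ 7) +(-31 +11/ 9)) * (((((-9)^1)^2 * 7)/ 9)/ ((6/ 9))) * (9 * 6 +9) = 9898331.62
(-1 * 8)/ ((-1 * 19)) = 8/ 19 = 0.42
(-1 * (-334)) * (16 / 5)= 1068.80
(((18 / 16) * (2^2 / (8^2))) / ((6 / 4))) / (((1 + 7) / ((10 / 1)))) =15 / 256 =0.06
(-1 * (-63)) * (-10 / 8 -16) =-4347 / 4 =-1086.75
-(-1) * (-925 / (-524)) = 925 / 524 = 1.77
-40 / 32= -5 / 4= -1.25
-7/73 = -0.10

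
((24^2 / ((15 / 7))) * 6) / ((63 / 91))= 11648 / 5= 2329.60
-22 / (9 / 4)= -88 / 9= -9.78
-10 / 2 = -5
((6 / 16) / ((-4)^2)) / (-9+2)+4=3581 / 896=4.00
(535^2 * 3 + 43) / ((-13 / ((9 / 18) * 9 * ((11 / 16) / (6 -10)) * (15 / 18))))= 70844235 / 1664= 42574.66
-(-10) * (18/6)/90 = 1/3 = 0.33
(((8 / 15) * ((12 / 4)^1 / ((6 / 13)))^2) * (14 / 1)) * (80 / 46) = 37856 / 69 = 548.64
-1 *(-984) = 984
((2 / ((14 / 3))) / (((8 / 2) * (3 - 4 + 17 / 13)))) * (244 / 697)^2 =0.04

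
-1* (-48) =48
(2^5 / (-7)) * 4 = -128 / 7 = -18.29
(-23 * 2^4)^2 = 135424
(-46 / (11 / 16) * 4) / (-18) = 1472 / 99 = 14.87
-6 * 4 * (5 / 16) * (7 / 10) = -21 / 4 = -5.25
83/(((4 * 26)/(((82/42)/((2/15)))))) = 17015/1456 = 11.69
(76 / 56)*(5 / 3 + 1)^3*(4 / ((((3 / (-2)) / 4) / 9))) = -155648 / 63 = -2470.60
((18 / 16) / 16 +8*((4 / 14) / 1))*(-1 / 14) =-2111 / 12544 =-0.17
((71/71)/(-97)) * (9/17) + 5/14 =8119/23086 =0.35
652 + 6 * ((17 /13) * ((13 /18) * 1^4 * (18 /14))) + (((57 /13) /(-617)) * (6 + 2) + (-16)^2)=51387355 /56147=915.23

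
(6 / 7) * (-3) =-18 / 7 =-2.57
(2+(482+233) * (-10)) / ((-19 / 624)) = 234755.37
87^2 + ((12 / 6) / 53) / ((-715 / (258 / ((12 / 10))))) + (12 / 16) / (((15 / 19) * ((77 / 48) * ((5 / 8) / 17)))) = 10060303387 / 1326325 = 7585.10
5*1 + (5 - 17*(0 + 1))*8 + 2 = -89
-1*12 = -12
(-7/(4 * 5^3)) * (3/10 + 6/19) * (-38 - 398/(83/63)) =2.93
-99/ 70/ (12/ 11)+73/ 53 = 1201/ 14840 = 0.08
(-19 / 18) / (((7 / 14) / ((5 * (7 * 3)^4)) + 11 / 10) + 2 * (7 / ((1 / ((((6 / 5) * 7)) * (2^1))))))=-2052855 / 459558604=-0.00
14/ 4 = 7/ 2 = 3.50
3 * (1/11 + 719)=23730/11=2157.27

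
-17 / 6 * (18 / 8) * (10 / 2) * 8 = -255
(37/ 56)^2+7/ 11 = 37011/ 34496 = 1.07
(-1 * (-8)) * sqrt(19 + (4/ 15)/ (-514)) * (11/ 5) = 88 * sqrt(282351765)/ 19275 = 76.72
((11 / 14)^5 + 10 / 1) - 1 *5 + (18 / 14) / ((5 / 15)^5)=170881755 / 537824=317.73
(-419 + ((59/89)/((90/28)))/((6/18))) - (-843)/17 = -8369758/22695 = -368.79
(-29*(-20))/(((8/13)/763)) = 1438255/2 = 719127.50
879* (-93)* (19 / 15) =-517731 / 5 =-103546.20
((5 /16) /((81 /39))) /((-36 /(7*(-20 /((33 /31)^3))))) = 67774525 /139723056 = 0.49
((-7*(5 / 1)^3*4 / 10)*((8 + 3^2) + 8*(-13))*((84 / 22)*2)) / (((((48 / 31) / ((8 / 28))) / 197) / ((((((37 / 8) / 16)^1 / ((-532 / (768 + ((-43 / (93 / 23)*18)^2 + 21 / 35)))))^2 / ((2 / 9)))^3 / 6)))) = 360484476140388762810416894110972678962323975168371132921716233697 / 39810981881848009293305438341160388409142804480000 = 9054900409395660.52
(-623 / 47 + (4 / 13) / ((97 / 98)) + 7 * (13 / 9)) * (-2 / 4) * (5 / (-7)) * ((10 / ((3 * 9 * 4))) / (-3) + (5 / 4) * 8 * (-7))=6123520475 / 86411286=70.86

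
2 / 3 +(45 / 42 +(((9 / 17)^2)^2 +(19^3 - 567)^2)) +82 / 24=277748969873413 / 7015764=39589269.23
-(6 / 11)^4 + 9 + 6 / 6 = 145114 / 14641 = 9.91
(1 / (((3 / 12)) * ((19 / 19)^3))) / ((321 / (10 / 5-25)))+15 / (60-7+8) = -797 / 19581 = -0.04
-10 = -10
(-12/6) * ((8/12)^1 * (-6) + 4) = 0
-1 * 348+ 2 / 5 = -1738 / 5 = -347.60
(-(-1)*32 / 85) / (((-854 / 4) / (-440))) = 0.78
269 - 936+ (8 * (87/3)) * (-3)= -1363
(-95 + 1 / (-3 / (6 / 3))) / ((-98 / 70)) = 68.33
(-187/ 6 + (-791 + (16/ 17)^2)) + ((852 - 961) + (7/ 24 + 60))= -2011415/ 2312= -869.99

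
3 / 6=1 / 2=0.50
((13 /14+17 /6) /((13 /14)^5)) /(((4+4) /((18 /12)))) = 1.02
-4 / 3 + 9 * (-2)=-58 / 3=-19.33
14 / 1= 14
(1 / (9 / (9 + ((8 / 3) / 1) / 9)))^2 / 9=63001 / 531441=0.12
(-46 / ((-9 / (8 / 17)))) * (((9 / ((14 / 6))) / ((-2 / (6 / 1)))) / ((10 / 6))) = -9936 / 595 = -16.70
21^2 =441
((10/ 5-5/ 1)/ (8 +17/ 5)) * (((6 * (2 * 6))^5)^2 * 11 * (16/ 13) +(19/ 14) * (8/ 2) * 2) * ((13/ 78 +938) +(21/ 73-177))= -3845861645229884811169627630/ 378651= -10156744984774594048793.29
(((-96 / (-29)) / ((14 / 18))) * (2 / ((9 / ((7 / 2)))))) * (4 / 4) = 96 / 29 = 3.31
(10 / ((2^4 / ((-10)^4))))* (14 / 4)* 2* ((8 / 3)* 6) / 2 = 350000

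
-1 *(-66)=66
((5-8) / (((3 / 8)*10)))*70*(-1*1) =56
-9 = -9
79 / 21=3.76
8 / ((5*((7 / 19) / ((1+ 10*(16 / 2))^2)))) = 997272 / 35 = 28493.49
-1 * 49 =-49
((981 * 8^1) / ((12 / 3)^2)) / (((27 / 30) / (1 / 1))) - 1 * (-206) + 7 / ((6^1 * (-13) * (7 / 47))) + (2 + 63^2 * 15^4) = 15672647437 / 78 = 200931377.40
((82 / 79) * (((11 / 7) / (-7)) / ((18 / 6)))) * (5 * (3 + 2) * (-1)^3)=22550 / 11613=1.94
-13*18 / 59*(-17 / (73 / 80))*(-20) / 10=-636480 / 4307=-147.78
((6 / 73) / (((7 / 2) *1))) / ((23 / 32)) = 384 / 11753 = 0.03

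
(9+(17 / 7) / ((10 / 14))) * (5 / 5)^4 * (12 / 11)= 744 / 55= 13.53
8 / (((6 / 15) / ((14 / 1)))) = 280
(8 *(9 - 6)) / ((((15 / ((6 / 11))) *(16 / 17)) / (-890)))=-9078 / 11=-825.27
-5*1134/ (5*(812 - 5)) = -378/ 269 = -1.41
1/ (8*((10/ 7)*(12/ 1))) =7/ 960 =0.01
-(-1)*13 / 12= 13 / 12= 1.08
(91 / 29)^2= 8281 / 841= 9.85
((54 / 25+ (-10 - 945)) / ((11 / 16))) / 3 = -381136 / 825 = -461.98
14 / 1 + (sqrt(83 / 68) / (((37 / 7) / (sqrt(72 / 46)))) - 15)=-1 + 21* sqrt(32453) / 14467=-0.74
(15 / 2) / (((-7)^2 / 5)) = 75 / 98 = 0.77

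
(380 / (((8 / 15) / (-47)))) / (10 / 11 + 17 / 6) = -116325 / 13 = -8948.08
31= 31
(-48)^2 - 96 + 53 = 2261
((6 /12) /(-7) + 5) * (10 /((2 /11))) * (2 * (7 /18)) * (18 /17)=3795 /17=223.24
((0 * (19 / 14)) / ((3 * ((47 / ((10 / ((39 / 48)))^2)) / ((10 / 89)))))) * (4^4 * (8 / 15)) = 0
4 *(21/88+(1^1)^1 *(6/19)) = 927/418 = 2.22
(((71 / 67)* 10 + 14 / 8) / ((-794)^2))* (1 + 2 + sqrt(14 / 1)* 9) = 0.00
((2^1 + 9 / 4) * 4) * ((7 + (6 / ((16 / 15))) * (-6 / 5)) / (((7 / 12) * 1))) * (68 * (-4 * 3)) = -41616 / 7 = -5945.14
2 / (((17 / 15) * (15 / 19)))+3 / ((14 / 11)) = 1093 / 238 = 4.59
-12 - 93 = -105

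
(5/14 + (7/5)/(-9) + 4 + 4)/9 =5167/5670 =0.91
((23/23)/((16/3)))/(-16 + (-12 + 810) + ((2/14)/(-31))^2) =47089/196392528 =0.00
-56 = -56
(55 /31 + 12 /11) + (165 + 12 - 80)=34054 /341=99.87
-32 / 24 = -4 / 3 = -1.33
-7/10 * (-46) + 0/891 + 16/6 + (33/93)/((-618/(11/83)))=277209269/7950570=34.87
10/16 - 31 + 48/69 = -5461/184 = -29.68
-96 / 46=-48 / 23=-2.09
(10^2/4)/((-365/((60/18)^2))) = -500/657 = -0.76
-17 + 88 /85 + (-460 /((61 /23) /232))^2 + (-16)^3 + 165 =512112259090268 /316285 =1619148107.21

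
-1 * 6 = -6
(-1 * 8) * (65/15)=-104/3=-34.67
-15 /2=-7.50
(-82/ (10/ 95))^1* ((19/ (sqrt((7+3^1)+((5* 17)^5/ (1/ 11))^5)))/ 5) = -779* sqrt(276972447450793549874602760860240729749202728271484385)/ 72887486171261460493316516015852823618211244281969575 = -0.00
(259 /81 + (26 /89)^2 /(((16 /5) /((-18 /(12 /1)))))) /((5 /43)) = 696900011 /25664040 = 27.15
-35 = -35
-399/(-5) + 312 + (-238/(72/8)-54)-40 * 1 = 12211/45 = 271.36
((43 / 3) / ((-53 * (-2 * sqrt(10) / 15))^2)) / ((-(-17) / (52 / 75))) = 0.00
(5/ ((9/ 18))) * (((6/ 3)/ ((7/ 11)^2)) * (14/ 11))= 440/ 7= 62.86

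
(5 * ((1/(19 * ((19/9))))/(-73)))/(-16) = 45/421648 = 0.00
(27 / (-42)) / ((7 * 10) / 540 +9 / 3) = -243 / 1183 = -0.21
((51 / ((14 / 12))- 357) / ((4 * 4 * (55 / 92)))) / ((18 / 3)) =-16813 / 3080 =-5.46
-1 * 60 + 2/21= -1258/21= -59.90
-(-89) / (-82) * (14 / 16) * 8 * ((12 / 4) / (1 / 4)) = -3738 / 41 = -91.17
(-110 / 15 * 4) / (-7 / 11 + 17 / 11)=-484 / 15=-32.27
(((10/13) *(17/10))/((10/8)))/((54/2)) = 68/1755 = 0.04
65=65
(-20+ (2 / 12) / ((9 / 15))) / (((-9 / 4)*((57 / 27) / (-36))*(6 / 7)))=-9940 / 57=-174.39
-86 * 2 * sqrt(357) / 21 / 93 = -172 * sqrt(357) / 1953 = -1.66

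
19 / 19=1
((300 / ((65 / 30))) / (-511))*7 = -1800 / 949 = -1.90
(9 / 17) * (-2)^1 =-18 / 17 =-1.06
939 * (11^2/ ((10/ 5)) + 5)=123009/ 2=61504.50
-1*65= -65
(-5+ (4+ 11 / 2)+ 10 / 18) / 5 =91 / 90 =1.01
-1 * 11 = -11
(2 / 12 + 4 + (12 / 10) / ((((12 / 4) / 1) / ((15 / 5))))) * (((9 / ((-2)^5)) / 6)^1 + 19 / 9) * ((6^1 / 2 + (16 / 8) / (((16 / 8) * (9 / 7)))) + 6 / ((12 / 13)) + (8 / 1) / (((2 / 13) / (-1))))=-143763179 / 311040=-462.20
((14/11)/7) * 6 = 12/11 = 1.09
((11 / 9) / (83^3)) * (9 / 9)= 11 / 5146083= 0.00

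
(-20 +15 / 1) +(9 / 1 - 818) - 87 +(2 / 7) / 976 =-3077815 / 3416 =-901.00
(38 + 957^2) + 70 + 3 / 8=7327659 / 8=915957.38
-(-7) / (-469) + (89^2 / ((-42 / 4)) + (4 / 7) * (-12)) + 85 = -951488 / 1407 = -676.25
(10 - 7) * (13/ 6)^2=169/ 12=14.08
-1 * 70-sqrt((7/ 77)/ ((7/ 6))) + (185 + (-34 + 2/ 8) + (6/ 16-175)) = -93.65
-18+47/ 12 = -169/ 12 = -14.08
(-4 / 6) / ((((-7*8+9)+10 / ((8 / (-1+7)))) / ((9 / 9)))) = 4 / 237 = 0.02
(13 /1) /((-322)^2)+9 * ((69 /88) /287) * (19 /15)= 14622529 /467614840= 0.03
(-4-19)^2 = 529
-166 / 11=-15.09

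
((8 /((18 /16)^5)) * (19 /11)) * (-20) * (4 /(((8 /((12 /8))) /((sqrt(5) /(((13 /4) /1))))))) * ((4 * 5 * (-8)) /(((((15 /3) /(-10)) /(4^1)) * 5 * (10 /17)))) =-43352326144 * sqrt(5) /2814669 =-34440.55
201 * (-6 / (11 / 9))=-10854 / 11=-986.73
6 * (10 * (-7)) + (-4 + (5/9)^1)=-3811/9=-423.44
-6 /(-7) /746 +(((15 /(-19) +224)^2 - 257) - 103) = 49462.94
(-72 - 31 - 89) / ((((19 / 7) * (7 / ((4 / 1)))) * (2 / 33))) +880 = 4048 / 19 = 213.05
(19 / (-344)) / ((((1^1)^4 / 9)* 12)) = -57 / 1376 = -0.04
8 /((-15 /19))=-152 /15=-10.13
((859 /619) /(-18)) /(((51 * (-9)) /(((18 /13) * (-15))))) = -4295 /1231191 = -0.00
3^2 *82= 738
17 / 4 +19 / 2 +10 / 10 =59 / 4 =14.75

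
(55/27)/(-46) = -55/1242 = -0.04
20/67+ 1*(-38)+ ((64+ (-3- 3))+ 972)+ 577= 105143/67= 1569.30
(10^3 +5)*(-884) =-888420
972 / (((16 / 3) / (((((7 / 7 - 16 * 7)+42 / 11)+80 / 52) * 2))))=-11013003 / 286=-38507.00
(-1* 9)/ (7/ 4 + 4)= -36/ 23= -1.57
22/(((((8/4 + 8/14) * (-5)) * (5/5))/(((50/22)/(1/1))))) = -35/9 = -3.89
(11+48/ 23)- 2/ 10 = 1482/ 115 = 12.89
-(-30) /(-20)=-3 /2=-1.50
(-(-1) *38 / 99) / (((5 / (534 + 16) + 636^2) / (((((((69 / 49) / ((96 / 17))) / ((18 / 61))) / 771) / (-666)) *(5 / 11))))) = -596275 / 839993062433174496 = -0.00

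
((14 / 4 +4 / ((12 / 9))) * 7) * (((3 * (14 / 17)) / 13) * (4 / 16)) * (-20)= -735 / 17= -43.24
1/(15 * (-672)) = -1/10080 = -0.00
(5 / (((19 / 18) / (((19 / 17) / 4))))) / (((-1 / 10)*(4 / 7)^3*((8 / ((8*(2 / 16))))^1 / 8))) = -77175 / 1088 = -70.93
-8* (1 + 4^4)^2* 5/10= -264196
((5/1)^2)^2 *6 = 3750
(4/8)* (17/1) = 8.50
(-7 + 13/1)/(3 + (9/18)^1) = 12/7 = 1.71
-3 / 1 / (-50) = 3 / 50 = 0.06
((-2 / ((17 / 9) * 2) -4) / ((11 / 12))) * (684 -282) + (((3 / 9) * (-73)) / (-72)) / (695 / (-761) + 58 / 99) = -1176547915 / 592008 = -1987.39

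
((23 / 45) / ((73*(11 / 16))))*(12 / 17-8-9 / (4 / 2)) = -73784 / 614295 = -0.12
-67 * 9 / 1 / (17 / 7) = -4221 / 17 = -248.29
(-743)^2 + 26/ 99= 552049.26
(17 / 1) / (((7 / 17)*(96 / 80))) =1445 / 42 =34.40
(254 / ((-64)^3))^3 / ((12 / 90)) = -30725745 / 4503599627370496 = -0.00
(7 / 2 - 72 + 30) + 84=91 / 2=45.50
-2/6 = -1/3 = -0.33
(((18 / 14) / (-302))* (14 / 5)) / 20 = -9 / 15100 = -0.00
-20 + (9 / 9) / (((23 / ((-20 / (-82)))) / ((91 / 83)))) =-1564470 / 78269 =-19.99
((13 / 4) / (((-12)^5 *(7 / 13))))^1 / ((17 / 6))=-169 / 19740672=-0.00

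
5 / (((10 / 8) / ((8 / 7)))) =32 / 7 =4.57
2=2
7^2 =49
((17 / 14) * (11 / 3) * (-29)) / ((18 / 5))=-27115 / 756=-35.87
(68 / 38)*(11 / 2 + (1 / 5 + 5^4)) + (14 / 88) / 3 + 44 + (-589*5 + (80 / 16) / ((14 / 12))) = -155198569 / 87780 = -1768.04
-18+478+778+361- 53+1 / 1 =1547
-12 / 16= -3 / 4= -0.75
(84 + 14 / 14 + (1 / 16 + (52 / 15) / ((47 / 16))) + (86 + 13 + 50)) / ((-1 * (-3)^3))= 2653537 / 304560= 8.71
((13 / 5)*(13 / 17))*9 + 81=98.89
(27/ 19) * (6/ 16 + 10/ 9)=321/ 152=2.11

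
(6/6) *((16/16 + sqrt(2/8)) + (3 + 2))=6.50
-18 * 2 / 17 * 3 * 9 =-972 / 17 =-57.18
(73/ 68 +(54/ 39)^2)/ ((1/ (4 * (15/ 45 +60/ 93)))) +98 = 2254777/ 20553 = 109.71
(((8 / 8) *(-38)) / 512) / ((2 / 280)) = -10.39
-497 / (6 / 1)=-497 / 6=-82.83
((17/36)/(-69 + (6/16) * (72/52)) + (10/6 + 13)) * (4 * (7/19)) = 13155268/608931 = 21.60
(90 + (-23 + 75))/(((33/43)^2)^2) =485469742/1185921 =409.36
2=2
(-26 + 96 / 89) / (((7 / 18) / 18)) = -718632 / 623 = -1153.50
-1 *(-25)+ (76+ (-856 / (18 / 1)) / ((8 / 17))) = -1 / 18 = -0.06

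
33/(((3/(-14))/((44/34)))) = -3388/17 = -199.29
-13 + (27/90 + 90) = 77.30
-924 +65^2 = 3301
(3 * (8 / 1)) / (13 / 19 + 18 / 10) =9.66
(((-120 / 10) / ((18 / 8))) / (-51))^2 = 256 / 23409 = 0.01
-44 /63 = -0.70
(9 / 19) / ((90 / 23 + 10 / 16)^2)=304704 / 13247275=0.02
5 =5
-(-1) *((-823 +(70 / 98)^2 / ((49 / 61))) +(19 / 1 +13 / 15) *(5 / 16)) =-47030203 / 57624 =-816.16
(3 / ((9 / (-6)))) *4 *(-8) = 64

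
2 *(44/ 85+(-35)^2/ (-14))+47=-10792/ 85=-126.96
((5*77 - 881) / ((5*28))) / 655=-124 / 22925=-0.01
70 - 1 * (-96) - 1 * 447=-281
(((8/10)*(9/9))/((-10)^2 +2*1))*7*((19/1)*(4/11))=0.38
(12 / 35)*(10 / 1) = 24 / 7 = 3.43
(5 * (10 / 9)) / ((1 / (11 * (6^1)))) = 1100 / 3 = 366.67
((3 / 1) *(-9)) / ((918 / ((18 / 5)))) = -9 / 85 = -0.11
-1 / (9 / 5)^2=-25 / 81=-0.31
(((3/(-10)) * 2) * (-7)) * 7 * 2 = 58.80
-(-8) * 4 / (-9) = -32 / 9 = -3.56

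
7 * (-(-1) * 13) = 91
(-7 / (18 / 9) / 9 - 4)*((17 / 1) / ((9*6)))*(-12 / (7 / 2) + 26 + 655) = -707761 / 756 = -936.19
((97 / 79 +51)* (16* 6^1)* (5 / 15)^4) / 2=66016 / 2133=30.95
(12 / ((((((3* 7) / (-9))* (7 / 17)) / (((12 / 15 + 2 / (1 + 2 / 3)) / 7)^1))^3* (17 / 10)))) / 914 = -3745440 / 18441598399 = -0.00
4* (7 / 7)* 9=36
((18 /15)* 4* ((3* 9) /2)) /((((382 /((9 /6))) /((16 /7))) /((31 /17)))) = 120528 /113645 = 1.06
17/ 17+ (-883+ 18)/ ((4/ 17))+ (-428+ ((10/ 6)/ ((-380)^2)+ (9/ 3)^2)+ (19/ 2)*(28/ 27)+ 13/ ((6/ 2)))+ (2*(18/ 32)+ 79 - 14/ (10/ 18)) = -3138643013/ 779760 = -4025.14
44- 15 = 29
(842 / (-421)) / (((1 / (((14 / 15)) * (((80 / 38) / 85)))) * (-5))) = 224 / 24225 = 0.01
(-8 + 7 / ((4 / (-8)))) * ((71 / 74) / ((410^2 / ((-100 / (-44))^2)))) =-1775 / 2736668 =-0.00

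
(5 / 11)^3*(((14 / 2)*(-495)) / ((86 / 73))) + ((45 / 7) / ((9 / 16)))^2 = -74245975 / 509894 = -145.61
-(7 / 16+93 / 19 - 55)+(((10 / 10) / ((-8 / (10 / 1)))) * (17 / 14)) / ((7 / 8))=714011 / 14896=47.93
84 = 84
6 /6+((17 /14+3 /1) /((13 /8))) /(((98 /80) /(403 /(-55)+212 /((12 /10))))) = 52899755 /147147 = 359.50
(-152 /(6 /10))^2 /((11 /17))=9819200 /99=99183.84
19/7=2.71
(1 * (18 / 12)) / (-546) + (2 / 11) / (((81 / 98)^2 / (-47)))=-328682635 / 26270244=-12.51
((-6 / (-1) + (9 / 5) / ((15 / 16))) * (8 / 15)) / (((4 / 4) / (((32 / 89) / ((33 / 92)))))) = 47104 / 11125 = 4.23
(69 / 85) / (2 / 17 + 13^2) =3 / 625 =0.00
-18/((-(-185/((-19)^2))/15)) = -19494/37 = -526.86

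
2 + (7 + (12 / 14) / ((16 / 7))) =9.38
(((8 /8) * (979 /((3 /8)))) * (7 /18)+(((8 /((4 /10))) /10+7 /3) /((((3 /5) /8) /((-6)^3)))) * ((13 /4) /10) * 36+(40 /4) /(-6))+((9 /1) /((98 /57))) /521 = -199895374919 /1378566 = -145002.40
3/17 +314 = 5341/17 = 314.18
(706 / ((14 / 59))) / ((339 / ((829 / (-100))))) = -17265583 / 237300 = -72.76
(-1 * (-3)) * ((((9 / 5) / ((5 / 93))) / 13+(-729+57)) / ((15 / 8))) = -1740504 / 1625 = -1071.08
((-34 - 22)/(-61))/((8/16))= 112/61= 1.84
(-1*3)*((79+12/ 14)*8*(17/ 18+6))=-13309.52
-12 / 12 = -1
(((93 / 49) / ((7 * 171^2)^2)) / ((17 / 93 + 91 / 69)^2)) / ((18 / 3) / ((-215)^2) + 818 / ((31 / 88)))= 22582882101025 / 2610218302799903488469744352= 0.00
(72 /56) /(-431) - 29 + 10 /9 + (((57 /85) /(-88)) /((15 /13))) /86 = -2435940813991 /87334909200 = -27.89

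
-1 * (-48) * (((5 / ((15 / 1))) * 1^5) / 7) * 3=48 / 7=6.86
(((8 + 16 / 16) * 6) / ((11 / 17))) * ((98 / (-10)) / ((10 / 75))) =-67473 / 11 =-6133.91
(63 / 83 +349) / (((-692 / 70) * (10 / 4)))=-203210 / 14359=-14.15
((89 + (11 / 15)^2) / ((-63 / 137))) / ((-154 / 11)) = 197143 / 14175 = 13.91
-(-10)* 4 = 40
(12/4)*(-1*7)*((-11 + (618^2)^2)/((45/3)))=-204212318471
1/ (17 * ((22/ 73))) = 0.20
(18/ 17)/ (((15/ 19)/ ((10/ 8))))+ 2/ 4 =37/ 17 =2.18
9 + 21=30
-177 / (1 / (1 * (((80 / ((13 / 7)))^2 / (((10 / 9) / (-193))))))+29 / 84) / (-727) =9641600640 / 13671780977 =0.71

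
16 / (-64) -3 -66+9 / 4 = -67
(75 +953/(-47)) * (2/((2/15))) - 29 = 37217/47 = 791.85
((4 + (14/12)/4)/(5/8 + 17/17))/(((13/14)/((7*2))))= 20188/507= 39.82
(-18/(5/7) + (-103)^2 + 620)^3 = 175794812654859/125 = 1406358501238.87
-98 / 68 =-49 / 34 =-1.44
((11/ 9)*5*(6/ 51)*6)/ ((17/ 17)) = 220/ 51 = 4.31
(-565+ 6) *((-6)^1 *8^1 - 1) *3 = 82173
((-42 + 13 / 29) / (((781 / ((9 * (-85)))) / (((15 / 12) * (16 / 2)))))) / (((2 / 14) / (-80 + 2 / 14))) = -5153001750 / 22649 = -227515.64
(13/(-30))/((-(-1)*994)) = -13/29820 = -0.00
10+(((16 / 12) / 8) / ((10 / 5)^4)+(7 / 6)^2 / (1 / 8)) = 6019 / 288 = 20.90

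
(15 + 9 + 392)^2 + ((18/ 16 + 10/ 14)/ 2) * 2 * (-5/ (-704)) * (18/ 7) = 23878963739/ 137984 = 173056.03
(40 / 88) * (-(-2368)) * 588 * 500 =3480960000 / 11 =316450909.09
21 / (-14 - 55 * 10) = -7 / 188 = -0.04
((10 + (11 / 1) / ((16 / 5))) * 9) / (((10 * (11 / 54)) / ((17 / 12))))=59211 / 704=84.11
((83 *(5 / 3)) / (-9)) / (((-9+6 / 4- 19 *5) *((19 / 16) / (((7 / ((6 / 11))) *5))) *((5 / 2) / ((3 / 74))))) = 102256 / 778221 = 0.13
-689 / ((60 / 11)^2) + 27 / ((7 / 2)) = -389183 / 25200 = -15.44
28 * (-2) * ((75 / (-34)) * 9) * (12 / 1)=226800 / 17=13341.18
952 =952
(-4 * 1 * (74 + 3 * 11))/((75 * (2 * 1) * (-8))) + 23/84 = 331/525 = 0.63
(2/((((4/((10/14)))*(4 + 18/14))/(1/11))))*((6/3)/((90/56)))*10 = 280/3663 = 0.08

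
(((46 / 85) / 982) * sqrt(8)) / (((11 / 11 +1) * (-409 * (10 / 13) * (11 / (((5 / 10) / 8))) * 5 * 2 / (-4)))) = 299 * sqrt(2) / 75106306000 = 0.00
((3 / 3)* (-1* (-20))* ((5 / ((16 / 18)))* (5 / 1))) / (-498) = -375 / 332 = -1.13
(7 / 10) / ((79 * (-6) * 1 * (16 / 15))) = -7 / 5056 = -0.00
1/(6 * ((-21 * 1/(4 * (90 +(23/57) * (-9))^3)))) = -982003938/48013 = -20452.88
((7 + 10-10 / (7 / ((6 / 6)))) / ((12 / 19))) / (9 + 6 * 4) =2071 / 2772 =0.75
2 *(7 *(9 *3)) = 378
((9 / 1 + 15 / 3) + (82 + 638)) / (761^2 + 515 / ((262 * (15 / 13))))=576924 / 455190445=0.00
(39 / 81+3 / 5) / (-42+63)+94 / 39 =2.46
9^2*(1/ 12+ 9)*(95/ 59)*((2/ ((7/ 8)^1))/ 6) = 186390/ 413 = 451.31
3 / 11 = 0.27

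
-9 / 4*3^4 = -729 / 4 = -182.25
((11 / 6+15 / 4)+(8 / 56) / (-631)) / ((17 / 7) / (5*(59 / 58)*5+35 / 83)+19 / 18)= 36829594785 / 7582768646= 4.86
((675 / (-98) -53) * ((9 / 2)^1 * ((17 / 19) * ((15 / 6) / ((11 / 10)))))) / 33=-7482975 / 450604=-16.61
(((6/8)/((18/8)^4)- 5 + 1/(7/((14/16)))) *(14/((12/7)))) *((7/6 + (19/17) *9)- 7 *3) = 4141806193/10707552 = 386.81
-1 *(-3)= 3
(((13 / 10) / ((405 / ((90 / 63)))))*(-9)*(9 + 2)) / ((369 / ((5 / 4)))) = -143 / 92988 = -0.00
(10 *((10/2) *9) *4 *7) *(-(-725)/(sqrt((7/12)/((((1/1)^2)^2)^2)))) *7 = 18270000 *sqrt(21) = 83723657.95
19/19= 1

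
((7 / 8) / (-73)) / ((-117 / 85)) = 595 / 68328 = 0.01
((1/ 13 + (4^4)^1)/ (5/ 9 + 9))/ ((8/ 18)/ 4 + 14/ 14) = 269649/ 11180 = 24.12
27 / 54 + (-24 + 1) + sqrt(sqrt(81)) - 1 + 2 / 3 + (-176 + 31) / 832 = -49939 / 2496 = -20.01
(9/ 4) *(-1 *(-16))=36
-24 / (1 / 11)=-264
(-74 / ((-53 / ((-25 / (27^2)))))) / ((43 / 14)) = -25900 / 1661391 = -0.02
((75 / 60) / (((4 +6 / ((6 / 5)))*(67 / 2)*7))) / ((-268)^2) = 5 / 606338208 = 0.00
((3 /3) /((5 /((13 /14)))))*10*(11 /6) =143 /42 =3.40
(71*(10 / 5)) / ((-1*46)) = -71 / 23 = -3.09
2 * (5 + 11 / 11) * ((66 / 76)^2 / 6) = 1.51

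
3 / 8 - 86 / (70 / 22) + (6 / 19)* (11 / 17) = -2392069 / 90440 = -26.45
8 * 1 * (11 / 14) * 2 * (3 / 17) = 264 / 119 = 2.22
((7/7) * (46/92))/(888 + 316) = 1/2408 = 0.00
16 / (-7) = -16 / 7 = -2.29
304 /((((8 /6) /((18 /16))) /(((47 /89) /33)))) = 8037 /1958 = 4.10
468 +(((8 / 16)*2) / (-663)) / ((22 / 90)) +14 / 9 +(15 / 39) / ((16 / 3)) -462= 2668013 / 350064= 7.62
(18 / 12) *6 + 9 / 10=99 / 10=9.90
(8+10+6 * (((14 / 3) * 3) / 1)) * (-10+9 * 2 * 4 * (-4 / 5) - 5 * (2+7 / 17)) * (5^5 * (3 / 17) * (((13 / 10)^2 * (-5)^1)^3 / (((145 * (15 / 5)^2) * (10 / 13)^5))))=12134718028024527 / 1577600000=7691885.16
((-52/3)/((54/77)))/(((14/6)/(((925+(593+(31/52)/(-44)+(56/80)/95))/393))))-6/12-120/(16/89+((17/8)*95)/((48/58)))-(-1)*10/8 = -759811478355319/18688648037400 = -40.66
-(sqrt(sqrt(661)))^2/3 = -sqrt(661)/3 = -8.57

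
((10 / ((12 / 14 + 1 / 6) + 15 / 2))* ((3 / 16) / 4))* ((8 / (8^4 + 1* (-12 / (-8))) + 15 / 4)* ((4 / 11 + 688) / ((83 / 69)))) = 118.07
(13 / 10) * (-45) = -117 / 2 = -58.50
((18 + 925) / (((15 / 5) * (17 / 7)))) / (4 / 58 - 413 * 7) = -191429 / 4275687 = -0.04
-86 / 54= -43 / 27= -1.59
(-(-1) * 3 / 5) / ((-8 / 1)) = -3 / 40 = -0.08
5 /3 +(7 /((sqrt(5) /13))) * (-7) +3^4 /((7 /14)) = 491 /3 - 637 * sqrt(5) /5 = -121.21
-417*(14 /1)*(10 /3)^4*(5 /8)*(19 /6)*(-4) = 462175000 /81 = 5705864.20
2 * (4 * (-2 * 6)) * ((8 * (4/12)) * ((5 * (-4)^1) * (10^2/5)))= 102400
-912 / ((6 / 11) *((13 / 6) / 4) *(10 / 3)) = -60192 / 65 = -926.03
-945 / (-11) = 85.91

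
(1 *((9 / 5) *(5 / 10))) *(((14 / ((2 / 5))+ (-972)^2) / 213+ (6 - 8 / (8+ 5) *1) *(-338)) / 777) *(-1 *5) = -15.15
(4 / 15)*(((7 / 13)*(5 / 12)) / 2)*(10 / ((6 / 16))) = 280 / 351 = 0.80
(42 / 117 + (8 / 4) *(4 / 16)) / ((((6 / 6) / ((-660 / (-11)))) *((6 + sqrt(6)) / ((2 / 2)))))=134 / 13 - 67 *sqrt(6) / 39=6.10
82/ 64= 41/ 32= 1.28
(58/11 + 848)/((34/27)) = 126711/187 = 677.60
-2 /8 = -1 /4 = -0.25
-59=-59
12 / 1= 12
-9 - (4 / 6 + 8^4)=-12317 / 3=-4105.67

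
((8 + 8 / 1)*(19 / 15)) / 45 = 304 / 675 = 0.45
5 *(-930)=-4650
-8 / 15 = -0.53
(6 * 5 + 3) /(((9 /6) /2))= 44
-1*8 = -8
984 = 984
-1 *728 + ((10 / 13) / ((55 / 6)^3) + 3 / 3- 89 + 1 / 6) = -2117452033 / 2595450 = -815.83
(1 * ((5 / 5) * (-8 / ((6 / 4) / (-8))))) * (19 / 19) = 128 / 3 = 42.67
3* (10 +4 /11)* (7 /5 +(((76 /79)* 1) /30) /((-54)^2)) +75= 125145604 /1055835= 118.53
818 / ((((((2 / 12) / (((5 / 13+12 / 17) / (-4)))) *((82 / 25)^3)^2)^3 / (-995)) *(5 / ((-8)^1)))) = -447622009323051315732300281524658203125 / 151633852234744934357329727731166161272832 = -0.00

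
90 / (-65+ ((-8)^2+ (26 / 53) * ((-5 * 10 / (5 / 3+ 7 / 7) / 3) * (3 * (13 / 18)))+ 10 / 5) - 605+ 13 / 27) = -103032 / 698513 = -0.15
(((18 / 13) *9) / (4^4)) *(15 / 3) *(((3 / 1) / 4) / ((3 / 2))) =405 / 3328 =0.12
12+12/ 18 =38/ 3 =12.67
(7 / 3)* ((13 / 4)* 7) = 637 / 12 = 53.08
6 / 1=6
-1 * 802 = -802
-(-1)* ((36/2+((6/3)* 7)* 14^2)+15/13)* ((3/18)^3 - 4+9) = 38830601/2808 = 13828.56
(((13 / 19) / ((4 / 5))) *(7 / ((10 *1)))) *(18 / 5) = 819 / 380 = 2.16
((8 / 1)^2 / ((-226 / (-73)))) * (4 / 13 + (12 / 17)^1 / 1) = 523264 / 24973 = 20.95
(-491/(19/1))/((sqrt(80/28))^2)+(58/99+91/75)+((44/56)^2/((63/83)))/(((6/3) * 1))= -294155269/43012200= -6.84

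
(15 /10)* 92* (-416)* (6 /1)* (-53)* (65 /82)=593311680 /41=14471016.59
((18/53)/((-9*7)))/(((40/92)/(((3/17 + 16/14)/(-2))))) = 0.01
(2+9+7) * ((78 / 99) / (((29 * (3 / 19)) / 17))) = 16796 / 319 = 52.65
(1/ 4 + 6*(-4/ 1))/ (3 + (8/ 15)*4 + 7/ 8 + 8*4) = -2850/ 4561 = -0.62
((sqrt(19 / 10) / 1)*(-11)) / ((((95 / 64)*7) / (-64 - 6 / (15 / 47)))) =145728*sqrt(190) / 16625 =120.83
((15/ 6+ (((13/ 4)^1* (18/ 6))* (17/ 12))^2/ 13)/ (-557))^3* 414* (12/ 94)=-0.00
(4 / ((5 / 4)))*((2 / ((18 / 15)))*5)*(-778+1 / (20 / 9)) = -62204 / 3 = -20734.67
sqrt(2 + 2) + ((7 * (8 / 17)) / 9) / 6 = 946 / 459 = 2.06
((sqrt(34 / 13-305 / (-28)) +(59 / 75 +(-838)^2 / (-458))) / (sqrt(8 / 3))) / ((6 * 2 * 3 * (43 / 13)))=sqrt(6) * (-4790356298 +17175 * sqrt(447447)) / 1488866400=-7.86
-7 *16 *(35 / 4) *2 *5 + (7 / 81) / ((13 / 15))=-3439765 / 351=-9799.90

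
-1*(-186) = 186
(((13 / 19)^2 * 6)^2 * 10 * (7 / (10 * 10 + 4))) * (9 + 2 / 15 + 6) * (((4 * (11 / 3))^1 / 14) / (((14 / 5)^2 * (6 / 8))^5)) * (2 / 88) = 4870302734375 / 17890854065515494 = 0.00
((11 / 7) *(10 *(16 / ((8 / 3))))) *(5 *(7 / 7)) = 3300 / 7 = 471.43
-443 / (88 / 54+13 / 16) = -191376 / 1055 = -181.40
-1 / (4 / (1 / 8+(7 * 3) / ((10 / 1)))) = -89 / 160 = -0.56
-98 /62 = -49 /31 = -1.58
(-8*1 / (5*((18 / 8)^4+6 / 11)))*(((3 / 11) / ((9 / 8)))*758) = -12419072 / 1105605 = -11.23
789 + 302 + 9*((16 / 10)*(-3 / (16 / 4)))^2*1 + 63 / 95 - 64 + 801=874771 / 475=1841.62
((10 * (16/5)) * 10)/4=80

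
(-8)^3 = -512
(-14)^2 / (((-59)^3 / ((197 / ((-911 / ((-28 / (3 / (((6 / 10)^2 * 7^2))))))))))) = -158926992 / 4677506725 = -0.03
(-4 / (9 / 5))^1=-20 / 9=-2.22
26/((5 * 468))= 1/90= 0.01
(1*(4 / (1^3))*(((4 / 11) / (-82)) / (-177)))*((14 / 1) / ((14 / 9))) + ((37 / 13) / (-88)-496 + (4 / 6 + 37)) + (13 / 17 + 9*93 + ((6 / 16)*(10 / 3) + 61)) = 62331881545 / 141134136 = 441.65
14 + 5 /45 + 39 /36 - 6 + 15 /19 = 6829 /684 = 9.98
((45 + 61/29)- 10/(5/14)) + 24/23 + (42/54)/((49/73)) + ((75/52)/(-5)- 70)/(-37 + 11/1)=1364012075/56812392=24.01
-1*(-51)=51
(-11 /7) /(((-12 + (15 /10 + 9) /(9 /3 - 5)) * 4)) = 0.02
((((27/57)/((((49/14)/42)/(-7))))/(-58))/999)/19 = 14/387353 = 0.00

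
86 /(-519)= -86 /519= -0.17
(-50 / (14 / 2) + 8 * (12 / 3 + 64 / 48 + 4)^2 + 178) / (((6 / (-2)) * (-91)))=54668 / 17199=3.18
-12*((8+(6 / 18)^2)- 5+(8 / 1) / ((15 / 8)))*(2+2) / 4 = -1328 / 15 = -88.53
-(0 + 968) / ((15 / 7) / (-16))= 108416 / 15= 7227.73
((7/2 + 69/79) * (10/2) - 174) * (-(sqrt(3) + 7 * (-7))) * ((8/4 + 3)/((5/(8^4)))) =-2412161024/79 + 49227776 * sqrt(3)/79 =-29454379.93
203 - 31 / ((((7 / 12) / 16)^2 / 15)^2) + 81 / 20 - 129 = -189574148444039 / 48020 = -3947816502.37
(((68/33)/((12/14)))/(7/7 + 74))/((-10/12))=-476/12375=-0.04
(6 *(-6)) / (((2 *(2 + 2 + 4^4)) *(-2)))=9 / 260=0.03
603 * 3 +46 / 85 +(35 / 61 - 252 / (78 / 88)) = 1525.81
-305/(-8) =305/8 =38.12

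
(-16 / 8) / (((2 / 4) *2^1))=-2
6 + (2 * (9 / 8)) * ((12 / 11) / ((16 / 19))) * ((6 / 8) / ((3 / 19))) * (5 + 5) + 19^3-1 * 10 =2461695 / 352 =6993.45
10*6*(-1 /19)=-60 /19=-3.16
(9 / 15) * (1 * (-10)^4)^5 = 60000000000000000000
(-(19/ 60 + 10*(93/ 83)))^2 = 3292120129/ 24800400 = 132.74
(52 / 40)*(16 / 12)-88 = -1294 / 15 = -86.27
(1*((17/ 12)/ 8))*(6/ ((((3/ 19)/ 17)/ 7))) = 38437/ 48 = 800.77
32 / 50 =16 / 25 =0.64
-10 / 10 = -1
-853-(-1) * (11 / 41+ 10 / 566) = -852.71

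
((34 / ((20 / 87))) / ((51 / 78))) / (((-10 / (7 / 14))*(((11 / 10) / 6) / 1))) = -3393 / 55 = -61.69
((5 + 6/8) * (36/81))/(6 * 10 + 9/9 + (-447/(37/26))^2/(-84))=-220409/96042096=-0.00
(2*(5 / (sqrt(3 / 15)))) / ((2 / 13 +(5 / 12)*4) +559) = 195*sqrt(5) / 10936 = 0.04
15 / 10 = 3 / 2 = 1.50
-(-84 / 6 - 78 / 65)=76 / 5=15.20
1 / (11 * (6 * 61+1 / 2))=2 / 8063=0.00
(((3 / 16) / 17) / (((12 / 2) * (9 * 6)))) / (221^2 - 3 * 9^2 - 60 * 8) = 1 / 1413514368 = 0.00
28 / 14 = 2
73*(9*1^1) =657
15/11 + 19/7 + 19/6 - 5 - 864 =-398131/462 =-861.76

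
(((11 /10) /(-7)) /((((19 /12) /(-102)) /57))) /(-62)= -10098 /1085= -9.31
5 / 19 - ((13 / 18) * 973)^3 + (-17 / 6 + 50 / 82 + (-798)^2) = -1573650706678295 / 4543128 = -346380446.84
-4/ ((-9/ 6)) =8/ 3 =2.67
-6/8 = -3/4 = -0.75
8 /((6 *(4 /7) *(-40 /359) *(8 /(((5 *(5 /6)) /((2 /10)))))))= -62825 /1152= -54.54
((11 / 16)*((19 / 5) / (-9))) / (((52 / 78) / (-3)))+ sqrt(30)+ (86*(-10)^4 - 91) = sqrt(30)+ 137585649 / 160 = 859915.78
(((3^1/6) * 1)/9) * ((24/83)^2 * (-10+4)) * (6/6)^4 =-0.03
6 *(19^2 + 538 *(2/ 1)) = 8622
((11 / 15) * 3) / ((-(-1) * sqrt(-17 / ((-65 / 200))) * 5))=11 * sqrt(2210) / 8500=0.06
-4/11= -0.36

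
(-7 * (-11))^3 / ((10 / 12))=2739198 / 5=547839.60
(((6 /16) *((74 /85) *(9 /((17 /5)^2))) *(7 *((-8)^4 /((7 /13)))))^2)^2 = 19548579554896935541234728960000 /582622237229761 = 33552752205006932.55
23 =23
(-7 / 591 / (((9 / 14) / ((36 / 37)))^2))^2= 481890304 / 654608828241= 0.00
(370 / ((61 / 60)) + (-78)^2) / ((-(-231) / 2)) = 262216 / 4697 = 55.83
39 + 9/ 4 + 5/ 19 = 3155/ 76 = 41.51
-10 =-10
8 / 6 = 4 / 3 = 1.33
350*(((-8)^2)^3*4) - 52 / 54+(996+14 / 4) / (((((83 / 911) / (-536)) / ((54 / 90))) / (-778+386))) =19608875321914 / 11205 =1750011184.46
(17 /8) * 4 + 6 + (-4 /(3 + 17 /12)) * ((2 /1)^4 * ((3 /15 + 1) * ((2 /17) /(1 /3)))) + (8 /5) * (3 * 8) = 46.76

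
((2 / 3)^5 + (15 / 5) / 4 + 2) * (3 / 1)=8.65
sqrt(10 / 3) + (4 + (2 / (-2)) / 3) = sqrt(30) / 3 + 11 / 3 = 5.49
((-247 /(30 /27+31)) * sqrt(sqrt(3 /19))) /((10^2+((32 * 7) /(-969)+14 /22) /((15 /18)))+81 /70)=-114114 * 19^(3 /4) * 3^(1 /4) /28650355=-0.05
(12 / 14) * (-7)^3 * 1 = -294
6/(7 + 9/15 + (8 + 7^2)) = 30/323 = 0.09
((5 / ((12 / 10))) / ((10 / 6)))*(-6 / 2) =-15 / 2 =-7.50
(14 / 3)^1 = 14 / 3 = 4.67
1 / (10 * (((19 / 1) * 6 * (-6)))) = -1 / 6840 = -0.00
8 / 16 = 1 / 2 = 0.50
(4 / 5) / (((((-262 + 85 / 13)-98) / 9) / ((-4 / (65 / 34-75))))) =-63648 / 57092875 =-0.00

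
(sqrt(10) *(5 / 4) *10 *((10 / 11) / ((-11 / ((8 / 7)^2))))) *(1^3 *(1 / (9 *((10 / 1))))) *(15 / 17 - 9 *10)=404000 *sqrt(10) / 302379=4.23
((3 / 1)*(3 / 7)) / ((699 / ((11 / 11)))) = 3 / 1631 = 0.00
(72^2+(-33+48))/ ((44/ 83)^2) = 35815911/ 1936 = 18499.95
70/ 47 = 1.49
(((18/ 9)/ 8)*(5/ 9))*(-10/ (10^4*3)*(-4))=1/ 5400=0.00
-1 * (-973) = 973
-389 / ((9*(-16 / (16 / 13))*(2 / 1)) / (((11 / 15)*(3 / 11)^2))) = 389 / 4290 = 0.09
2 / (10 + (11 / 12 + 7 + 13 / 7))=168 / 1661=0.10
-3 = -3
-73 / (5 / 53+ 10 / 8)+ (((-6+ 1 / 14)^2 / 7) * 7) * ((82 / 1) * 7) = 80281301 / 3990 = 20120.63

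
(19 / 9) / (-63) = -19 / 567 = -0.03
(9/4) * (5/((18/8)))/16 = 5/16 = 0.31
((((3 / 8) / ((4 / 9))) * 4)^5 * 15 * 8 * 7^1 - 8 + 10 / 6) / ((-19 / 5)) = -22599139405 / 233472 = -96795.93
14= 14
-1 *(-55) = 55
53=53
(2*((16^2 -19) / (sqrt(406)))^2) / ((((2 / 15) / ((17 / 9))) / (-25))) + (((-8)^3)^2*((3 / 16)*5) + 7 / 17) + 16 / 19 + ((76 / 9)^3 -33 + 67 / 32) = 226894584069659 / 1529593632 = 148336.51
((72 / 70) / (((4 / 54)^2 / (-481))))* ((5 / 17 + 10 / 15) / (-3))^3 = 72757503 / 24565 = 2961.84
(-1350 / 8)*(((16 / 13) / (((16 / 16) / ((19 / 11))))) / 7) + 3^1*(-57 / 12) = -262257 / 4004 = -65.50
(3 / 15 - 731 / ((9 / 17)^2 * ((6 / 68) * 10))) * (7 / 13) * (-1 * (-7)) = -35193368 / 3159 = -11140.67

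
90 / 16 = 45 / 8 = 5.62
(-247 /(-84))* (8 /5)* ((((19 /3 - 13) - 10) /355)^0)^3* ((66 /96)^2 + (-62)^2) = 48618739 /2688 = 18087.33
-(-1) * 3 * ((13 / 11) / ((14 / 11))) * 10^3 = 19500 / 7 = 2785.71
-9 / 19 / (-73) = 9 / 1387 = 0.01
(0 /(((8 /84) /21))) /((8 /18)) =0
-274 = -274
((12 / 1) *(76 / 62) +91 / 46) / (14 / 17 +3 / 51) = 404549 / 21390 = 18.91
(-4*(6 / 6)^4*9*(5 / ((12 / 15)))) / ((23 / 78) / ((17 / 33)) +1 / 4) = -198900 / 727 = -273.59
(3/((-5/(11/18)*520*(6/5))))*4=-11/4680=-0.00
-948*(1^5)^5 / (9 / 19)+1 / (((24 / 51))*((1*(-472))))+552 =-1449.34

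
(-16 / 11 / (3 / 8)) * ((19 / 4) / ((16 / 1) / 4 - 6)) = 304 / 33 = 9.21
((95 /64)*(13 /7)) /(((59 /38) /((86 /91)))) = 1.68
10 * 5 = 50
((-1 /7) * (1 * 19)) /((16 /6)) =-57 /56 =-1.02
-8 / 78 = -4 / 39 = -0.10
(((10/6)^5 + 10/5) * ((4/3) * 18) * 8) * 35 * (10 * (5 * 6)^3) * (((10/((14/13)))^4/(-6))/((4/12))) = -103133771000000000/1029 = -100227182701652.09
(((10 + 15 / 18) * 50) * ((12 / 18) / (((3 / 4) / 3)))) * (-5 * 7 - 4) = -169000 / 3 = -56333.33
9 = 9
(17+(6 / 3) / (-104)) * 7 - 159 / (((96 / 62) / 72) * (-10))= 55784 / 65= 858.22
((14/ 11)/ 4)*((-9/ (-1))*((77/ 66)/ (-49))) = -3/ 44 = -0.07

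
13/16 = 0.81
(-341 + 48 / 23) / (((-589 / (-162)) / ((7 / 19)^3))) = -433136970 / 92918873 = -4.66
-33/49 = -0.67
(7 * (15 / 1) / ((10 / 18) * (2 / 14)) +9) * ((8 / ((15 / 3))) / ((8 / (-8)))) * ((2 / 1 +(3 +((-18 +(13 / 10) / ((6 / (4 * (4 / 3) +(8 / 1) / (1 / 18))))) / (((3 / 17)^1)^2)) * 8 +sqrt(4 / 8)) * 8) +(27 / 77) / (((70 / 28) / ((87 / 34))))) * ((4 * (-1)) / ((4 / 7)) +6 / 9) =269952 * sqrt(2) / 5 +352162520315168 / 883575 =398641863.75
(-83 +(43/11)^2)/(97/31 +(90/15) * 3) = -254014/79255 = -3.21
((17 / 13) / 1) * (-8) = -136 / 13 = -10.46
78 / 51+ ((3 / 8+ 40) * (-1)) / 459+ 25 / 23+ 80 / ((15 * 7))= 1945205 / 591192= 3.29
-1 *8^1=-8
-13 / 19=-0.68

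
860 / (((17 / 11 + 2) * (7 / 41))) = 387860 / 273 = 1420.73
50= 50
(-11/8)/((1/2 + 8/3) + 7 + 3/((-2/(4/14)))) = -231/1636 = -0.14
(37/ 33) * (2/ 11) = 74/ 363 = 0.20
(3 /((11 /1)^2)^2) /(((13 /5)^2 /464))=34800 /2474329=0.01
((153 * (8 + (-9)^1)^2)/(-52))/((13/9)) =-1377/676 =-2.04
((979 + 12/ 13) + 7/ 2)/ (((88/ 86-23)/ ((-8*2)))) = 325768/ 455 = 715.97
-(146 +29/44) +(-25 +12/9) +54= -15355/132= -116.33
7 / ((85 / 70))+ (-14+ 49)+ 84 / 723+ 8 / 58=41.02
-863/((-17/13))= 11219/17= 659.94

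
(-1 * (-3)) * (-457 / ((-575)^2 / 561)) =-769131 / 330625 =-2.33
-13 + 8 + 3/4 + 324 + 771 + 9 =4399/4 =1099.75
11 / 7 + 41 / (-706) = 7479 / 4942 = 1.51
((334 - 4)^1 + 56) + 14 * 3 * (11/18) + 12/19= 23501/57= 412.30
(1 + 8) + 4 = 13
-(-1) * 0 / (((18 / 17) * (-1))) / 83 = 0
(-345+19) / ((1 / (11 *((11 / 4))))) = -19723 / 2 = -9861.50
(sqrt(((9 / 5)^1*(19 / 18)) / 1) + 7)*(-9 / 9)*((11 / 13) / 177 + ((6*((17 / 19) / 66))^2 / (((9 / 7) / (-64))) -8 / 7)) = 3097284401*sqrt(190) / 21107096010 + 3097284401 / 301529943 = 12.29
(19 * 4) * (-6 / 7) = -456 / 7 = -65.14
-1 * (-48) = 48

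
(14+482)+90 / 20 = 1001 / 2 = 500.50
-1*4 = -4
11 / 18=0.61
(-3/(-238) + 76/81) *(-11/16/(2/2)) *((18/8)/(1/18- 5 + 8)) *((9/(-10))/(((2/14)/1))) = 164979/54400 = 3.03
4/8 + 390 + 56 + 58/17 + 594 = 35493/34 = 1043.91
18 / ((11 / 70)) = 1260 / 11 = 114.55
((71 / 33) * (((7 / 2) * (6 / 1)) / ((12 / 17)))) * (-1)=-8449 / 132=-64.01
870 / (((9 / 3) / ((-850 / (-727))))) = 246500 / 727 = 339.06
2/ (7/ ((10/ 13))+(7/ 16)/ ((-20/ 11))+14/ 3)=384/ 2597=0.15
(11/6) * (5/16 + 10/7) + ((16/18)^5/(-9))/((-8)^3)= 379994651/119042784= 3.19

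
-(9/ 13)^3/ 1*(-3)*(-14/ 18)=-1701/ 2197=-0.77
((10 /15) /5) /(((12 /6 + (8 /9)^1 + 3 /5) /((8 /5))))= 48 /785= 0.06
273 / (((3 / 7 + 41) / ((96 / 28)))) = 3276 / 145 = 22.59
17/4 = 4.25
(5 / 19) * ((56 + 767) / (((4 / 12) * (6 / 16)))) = 1732.63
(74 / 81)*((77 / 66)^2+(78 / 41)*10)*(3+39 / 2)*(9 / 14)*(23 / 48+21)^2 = 124279.63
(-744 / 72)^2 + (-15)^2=2986 / 9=331.78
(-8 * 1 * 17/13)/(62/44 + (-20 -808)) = 2992/236405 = 0.01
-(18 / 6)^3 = -27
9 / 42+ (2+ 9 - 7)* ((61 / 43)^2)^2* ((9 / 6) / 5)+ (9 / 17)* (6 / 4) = 11937211074 / 2034186595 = 5.87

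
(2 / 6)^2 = 1 / 9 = 0.11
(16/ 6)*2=16/ 3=5.33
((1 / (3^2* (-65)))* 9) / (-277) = 0.00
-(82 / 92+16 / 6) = -491 / 138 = -3.56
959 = 959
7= 7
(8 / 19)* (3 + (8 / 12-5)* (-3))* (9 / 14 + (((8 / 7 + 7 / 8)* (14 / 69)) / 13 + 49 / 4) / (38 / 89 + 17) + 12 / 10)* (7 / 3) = 1443512192 / 36045945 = 40.05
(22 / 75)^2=484 / 5625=0.09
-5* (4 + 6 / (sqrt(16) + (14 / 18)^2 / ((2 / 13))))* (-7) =42784 / 257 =166.47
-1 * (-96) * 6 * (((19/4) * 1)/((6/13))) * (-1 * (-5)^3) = 741000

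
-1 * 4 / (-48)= 1 / 12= 0.08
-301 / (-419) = 301 / 419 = 0.72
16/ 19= 0.84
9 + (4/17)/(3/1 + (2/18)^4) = 9.08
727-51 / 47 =34118 / 47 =725.91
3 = 3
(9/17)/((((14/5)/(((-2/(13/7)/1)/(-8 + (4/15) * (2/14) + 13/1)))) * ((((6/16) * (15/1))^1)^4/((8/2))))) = -114688/710222175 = -0.00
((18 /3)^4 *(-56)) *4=-290304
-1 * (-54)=54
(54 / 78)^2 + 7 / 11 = 2074 / 1859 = 1.12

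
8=8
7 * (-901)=-6307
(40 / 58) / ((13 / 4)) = 80 / 377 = 0.21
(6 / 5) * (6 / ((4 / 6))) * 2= 108 / 5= 21.60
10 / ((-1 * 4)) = -5 / 2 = -2.50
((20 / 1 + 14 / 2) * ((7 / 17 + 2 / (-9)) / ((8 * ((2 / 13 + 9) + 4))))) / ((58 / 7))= 91 / 15504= 0.01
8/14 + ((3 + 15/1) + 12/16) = 541/28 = 19.32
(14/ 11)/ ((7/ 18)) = 36/ 11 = 3.27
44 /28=11 /7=1.57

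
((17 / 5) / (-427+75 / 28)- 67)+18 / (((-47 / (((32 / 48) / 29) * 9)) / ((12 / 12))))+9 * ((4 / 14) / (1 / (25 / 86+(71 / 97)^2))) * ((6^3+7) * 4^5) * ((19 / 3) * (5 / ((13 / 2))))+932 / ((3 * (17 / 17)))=21146036241523381196677 / 8943209968002765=2364479.46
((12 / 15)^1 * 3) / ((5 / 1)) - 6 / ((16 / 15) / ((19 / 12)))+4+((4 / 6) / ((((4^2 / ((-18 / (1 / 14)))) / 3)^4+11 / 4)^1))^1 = -1879158890479 / 449148456800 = -4.18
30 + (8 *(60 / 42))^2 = 7870 / 49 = 160.61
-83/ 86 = -0.97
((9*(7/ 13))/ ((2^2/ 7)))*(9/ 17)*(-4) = -3969/ 221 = -17.96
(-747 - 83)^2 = 688900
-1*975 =-975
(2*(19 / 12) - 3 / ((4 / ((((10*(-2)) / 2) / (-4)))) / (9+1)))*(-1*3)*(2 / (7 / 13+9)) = 2431 / 248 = 9.80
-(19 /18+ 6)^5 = -33038369407 /1889568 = -17484.62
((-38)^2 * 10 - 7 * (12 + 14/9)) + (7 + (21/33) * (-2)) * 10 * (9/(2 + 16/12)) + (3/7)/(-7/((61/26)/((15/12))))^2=2080258903673/143468325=14499.78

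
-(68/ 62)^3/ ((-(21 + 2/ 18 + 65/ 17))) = 6013512/ 113652665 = 0.05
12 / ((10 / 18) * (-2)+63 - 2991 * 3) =-27 / 20050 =-0.00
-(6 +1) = -7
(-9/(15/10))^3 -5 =-221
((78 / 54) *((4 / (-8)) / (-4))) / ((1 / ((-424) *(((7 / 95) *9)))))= -4823 / 95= -50.77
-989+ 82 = -907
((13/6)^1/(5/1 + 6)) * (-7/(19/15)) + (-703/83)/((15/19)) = -11.82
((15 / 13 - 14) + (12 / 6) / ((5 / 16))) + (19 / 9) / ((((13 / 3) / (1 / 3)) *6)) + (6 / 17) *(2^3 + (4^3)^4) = 353327954413 / 59670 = 5921366.76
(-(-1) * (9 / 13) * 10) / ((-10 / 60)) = -540 / 13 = -41.54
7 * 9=63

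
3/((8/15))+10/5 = 61/8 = 7.62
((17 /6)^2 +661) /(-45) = -4817 /324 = -14.87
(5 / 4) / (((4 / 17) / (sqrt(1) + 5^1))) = 255 / 8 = 31.88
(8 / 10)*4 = 16 / 5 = 3.20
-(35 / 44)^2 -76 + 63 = -26393 / 1936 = -13.63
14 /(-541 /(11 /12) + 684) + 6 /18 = 83 /172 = 0.48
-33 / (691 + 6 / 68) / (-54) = 187 / 211473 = 0.00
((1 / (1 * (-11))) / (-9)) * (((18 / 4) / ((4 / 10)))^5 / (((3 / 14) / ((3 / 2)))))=143521875 / 11264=12741.64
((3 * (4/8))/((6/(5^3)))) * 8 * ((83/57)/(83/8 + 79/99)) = 32.58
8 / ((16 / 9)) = 9 / 2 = 4.50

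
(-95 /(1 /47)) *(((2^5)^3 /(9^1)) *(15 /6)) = -365772800 /9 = -40641422.22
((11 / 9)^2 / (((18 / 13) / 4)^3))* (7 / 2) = 7443436 / 59049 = 126.06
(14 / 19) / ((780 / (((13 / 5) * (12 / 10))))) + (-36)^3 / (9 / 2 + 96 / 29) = -2142286943 / 358625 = -5973.61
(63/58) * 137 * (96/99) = 46032/319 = 144.30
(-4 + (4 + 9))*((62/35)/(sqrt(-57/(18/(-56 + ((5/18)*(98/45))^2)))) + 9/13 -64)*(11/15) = -27159/65 + 165726*sqrt(41611710)/1213674875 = -416.95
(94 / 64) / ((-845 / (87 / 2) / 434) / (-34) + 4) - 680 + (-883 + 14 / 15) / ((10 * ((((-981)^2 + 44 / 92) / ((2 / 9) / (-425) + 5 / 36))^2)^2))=-3443947048999088700203933291211656696738736754212786587099 / 5067363396080620258712198974090002293462666160000000000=-679.63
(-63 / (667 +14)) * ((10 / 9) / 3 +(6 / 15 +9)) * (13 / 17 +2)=-433951 / 173655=-2.50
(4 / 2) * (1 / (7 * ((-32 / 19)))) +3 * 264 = 88685 / 112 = 791.83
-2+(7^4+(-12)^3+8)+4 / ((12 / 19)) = 2056 / 3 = 685.33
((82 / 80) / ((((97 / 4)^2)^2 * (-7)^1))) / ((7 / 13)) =-17056 / 21689673845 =-0.00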